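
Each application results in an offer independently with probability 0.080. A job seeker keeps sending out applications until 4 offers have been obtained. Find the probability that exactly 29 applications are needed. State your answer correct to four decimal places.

Y = trial on which the fourth success occurs; negative binomial, r=4, p=0.08.
P(Y=29) = C(28,3) · p^4 · (1−p)^25
= 3276 · 4.096e-05 · 0.12436 = 0.016688

0.0167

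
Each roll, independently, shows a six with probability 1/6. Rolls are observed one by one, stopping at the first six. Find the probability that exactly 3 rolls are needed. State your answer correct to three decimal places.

0.116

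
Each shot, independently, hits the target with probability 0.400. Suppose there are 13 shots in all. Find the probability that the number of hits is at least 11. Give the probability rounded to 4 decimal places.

0.0013

X ~ Binomial(13, 0.40); P(X ≥ 11) = Σ C(13,k) p^k (1−p)^(13−k) over k:
  k=11: C(13,11)·0.40^11·0.60^2 = 0.001178
  k=12: C(13,12)·0.40^12·0.60^1 = 0.000131
  k=13: C(13,13)·0.40^13·0.60^0 = 0.000007
Total = 0.001315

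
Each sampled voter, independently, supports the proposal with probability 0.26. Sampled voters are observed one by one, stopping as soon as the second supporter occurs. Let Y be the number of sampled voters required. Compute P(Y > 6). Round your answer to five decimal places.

Needing more than 6 sampled voters ⇔ fewer than 2 successes in the first 6. With X ~ Binomial(6, 0.26), P(Y > 6) = P(X ≤ 1).
  k=0: C(6,0)·0.26^0·0.74^6 = 0.1642065
  k=1: C(6,1)·0.26^1·0.74^5 = 0.3461650
P(X ≤ 1) = 0.5103715

0.51037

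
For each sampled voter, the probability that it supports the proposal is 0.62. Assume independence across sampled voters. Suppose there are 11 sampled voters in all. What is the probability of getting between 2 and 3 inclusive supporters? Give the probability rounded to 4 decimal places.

0.0206

X ~ Binomial(11, 0.62); P(2 ≤ X ≤ 3) = Σ C(11,k) p^k (1−p)^(11−k) over k:
  k=2: C(11,2)·0.62^2·0.38^9 = 0.003493
  k=3: C(11,3)·0.62^3·0.38^8 = 0.017097
Total = 0.020590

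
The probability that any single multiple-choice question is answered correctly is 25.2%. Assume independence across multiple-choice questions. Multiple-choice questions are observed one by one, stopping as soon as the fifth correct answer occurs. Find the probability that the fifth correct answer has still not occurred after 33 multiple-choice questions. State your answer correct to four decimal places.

0.0557

Needing more than 33 multiple-choice questions ⇔ fewer than 5 successes in the first 33. With X ~ Binomial(33, 0.252), P(Y > 33) = P(X ≤ 4).
  k=0: C(33,0)·0.252^0·0.748^33 = 0.000069
  k=1: C(33,1)·0.252^1·0.748^32 = 0.000767
  k=2: C(33,2)·0.252^2·0.748^31 = 0.004134
  k=3: C(33,3)·0.252^3·0.748^30 = 0.014392
  k=4: C(33,4)·0.252^4·0.748^29 = 0.036365
P(X ≤ 4) = 0.055727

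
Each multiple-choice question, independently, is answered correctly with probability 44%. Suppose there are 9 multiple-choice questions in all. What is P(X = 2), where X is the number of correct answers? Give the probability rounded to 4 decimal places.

X ~ Binomial(n=9, p=0.44).
P(X=2) = C(9,2) · p^2 · (1−p)^7
= 36 · 0.1936 · 0.017271 = 0.120372

0.1204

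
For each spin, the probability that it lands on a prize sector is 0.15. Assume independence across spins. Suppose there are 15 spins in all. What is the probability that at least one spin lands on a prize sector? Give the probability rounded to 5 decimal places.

0.91265

P(at least one) = 1 − P(none) = 1 − (1 − 0.15)^15
= 1 − 0.0873542 = 0.9126458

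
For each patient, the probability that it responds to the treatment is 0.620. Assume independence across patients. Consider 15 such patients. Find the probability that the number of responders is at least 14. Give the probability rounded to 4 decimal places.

0.0078

X ~ Binomial(15, 0.62); P(X ≥ 14) = Σ C(15,k) p^k (1−p)^(15−k) over k:
  k=14: C(15,14)·0.62^14·0.38^1 = 0.007069
  k=15: C(15,15)·0.62^15·0.38^0 = 0.000769
Total = 0.007838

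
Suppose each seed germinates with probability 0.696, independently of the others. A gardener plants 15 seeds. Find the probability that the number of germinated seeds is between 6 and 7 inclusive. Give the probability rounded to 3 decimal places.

X ~ Binomial(15, 0.696); P(6 ≤ X ≤ 7) = Σ C(15,k) p^k (1−p)^(15−k) over k:
  k=6: C(15,6)·0.696^6·0.304^9 = 0.01262
  k=7: C(15,7)·0.696^7·0.304^8 = 0.03714
Total = 0.04975

0.050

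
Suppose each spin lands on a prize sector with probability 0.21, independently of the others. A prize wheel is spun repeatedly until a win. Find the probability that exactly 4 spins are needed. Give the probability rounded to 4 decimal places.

Geometric (trials to first success), p = 0.21.
P(Y = 4) = (1−p)^3 · p = 0.49304 · 0.21 = 0.103538

0.1035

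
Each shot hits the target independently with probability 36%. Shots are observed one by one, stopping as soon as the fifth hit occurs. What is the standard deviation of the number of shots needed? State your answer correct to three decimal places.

4.969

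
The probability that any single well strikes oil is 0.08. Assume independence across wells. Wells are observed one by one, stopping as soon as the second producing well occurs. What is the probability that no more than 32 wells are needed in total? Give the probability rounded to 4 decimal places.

0.7376

Finishing within 32 wells ⇔ at least 2 successes in the first 32. With X ~ Binomial(32, 0.08), P(Y ≤ 32) = 1 − P(X ≤ 1).
  k=0: C(32,0)·0.08^0·0.92^32 = 0.069376
  k=1: C(32,1)·0.08^1·0.92^31 = 0.193047
1 − 0.262423 = 0.737577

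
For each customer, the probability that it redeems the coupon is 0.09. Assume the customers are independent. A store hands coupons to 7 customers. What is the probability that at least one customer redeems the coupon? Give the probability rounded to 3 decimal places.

0.483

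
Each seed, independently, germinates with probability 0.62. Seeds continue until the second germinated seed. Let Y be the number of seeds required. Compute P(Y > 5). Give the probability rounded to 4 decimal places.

Needing more than 5 seeds ⇔ fewer than 2 successes in the first 5. With X ~ Binomial(5, 0.62), P(Y > 5) = P(X ≤ 1).
  k=0: C(5,0)·0.62^0·0.38^5 = 0.007924
  k=1: C(5,1)·0.62^1·0.38^4 = 0.064639
P(X ≤ 1) = 0.072563

0.0726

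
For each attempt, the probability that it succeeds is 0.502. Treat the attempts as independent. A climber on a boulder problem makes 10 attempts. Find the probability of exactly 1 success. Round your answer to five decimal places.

0.00946

X ~ Binomial(n=10, p=0.502).
P(X=1) = C(10,1) · p^1 · (1−p)^9
= 10 · 0.502 · 0.0018839 = 0.0094573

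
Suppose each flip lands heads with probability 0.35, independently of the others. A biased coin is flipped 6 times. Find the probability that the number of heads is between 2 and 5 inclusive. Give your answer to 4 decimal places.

X ~ Binomial(6, 0.35); P(2 ≤ X ≤ 5) = Σ C(6,k) p^k (1−p)^(6−k) over k:
  k=2: C(6,2)·0.35^2·0.65^4 = 0.328005
  k=3: C(6,3)·0.35^3·0.65^3 = 0.235491
  k=4: C(6,4)·0.35^4·0.65^2 = 0.095102
  k=5: C(6,5)·0.35^5·0.65^1 = 0.020484
Total = 0.679082

0.6791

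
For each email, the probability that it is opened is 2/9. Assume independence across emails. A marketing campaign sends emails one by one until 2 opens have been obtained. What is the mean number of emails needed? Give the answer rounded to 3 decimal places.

Y = total emails until the second success; negative binomial with r=2, p=0.222222.
E[Y] = r / p = 2 / 0.222222 = 9.00000

9.000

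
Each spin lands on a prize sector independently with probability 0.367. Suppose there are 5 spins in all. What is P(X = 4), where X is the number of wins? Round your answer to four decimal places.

0.0574

X ~ Binomial(n=5, p=0.367).
P(X=4) = C(5,4) · p^4 · (1−p)^1
= 5 · 0.018141 · 0.633 = 0.057417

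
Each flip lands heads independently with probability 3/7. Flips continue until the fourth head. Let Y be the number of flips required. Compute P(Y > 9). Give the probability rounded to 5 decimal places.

0.41210

Needing more than 9 flips ⇔ fewer than 4 successes in the first 9. With X ~ Binomial(9, 0.428571), P(Y > 9) = P(X ≤ 3).
  k=0: C(9,0)·0.428571^0·0.571429^9 = 0.0064962
  k=1: C(9,1)·0.428571^1·0.571429^8 = 0.0438492
  k=2: C(9,2)·0.428571^2·0.571429^7 = 0.1315475
  k=3: C(9,3)·0.428571^3·0.571429^6 = 0.2302081
P(X ≤ 3) = 0.4121010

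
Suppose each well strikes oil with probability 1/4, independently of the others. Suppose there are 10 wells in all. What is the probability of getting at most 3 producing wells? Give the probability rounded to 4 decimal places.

X ~ Binomial(10, 0.25); P(X ≤ 3) = Σ C(10,k) p^k (1−p)^(10−k) over k:
  k=0: C(10,0)·0.25^0·0.75^10 = 0.056314
  k=1: C(10,1)·0.25^1·0.75^9 = 0.187712
  k=2: C(10,2)·0.25^2·0.75^8 = 0.281568
  k=3: C(10,3)·0.25^3·0.75^7 = 0.250282
Total = 0.775875

0.7759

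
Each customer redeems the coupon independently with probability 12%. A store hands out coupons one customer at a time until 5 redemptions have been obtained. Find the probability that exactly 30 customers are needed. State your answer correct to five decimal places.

Y = trial on which the fifth success occurs; negative binomial, r=5, p=0.12.
P(Y=30) = C(29,4) · p^5 · (1−p)^25
= 23751 · 2.4883e-05 · 0.040932 = 0.0241911

0.02419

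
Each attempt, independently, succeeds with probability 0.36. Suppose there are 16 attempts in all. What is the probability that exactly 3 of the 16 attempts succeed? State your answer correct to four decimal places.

X ~ Binomial(n=16, p=0.36).
P(X=3) = C(16,3) · p^3 · (1−p)^13
= 560 · 0.046656 · 0.0030223 = 0.078965

0.0790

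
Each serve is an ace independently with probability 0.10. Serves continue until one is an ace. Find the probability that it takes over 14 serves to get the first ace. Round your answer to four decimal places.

Y = number of serves to the first success; geometric, p = 0.10.
P(Y > 14) = P(first 14 all fail) = (1−p)^14 = 0.228768

0.2288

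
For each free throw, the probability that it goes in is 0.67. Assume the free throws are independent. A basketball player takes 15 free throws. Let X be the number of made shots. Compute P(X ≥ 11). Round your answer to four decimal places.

X ~ Binomial(15, 0.67); P(X ≥ 11) = Σ C(15,k) p^k (1−p)^(15−k) over k:
  k=11: C(15,11)·0.67^11·0.33^4 = 0.197702
  k=12: C(15,12)·0.67^12·0.33^3 = 0.133798
  k=13: C(15,13)·0.67^13·0.33^2 = 0.062689
  k=14: C(15,14)·0.67^14·0.33^1 = 0.018182
  k=15: C(15,15)·0.67^15·0.33^0 = 0.002461
Total = 0.414833

0.4148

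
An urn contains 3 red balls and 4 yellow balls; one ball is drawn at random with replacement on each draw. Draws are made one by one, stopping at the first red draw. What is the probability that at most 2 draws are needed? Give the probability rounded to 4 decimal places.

0.6735

Y = number of draws to the first success; geometric, p = 0.428571.
P(Y ≤ 2) = 1 − (1−p)^2 = 1 − 0.326531 = 0.673469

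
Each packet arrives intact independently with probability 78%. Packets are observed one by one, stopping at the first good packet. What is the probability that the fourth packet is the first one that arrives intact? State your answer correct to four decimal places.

Geometric (trials to first success), p = 0.78.
P(Y = 4) = (1−p)^3 · p = 0.010648 · 0.78 = 0.008305

0.0083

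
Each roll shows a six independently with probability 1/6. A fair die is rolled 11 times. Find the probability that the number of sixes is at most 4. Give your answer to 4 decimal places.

X ~ Binomial(11, 0.166667); P(X ≤ 4) = Σ C(11,k) p^k (1−p)^(11−k) over k:
  k=0: C(11,0)·0.166667^0·0.833333^11 = 0.134588
  k=1: C(11,1)·0.166667^1·0.833333^10 = 0.296094
  k=2: C(11,2)·0.166667^2·0.833333^9 = 0.296094
  k=3: C(11,3)·0.166667^3·0.833333^8 = 0.177656
  k=4: C(11,4)·0.166667^4·0.833333^7 = 0.071062
Total = 0.975494

0.9755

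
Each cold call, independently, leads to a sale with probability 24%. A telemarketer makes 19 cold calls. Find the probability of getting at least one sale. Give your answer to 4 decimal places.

0.9946

P(at least one) = 1 − P(none) = 1 − (1 − 0.24)^19
= 1 − 0.005438 = 0.994562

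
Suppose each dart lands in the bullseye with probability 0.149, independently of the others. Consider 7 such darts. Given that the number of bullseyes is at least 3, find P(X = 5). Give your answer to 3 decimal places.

0.015

X ~ Binomial(7, 0.149). Want P(X=5 | X≥3) = P(X=5) / P(X≥3).
P(X=5) = C(7,5)·0.149^5·0.851^2 = 0.00112
P(X≥3) = 1 − 0.32323 − 0.39615 − 0.20808 = 0.07254
Ratio = 0.00112 / 0.07254 = 0.01540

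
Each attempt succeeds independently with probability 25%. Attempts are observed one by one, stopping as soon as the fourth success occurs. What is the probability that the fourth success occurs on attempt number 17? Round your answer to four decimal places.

Y = trial on which the fourth success occurs; negative binomial, r=4, p=0.25.
P(Y=17) = C(16,3) · p^4 · (1−p)^13
= 560 · 0.0039062 · 0.023757 = 0.051969

0.0520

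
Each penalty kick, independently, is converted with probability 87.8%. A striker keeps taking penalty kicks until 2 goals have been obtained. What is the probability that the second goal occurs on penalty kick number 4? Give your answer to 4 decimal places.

Y = trial on which the second success occurs; negative binomial, r=2, p=0.878.
P(Y=4) = C(3,1) · p^2 · (1−p)^2
= 3 · 0.77088 · 0.014884 = 0.034422

0.0344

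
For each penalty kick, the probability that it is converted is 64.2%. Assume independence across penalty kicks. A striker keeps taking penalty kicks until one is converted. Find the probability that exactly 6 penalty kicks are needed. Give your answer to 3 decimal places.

0.004

Geometric (trials to first success), p = 0.642.
P(Y = 6) = (1−p)^5 · p = 0.0058805 · 0.642 = 0.00378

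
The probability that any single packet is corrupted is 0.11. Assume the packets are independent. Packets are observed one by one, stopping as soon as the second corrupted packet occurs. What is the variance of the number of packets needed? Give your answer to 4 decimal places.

147.1074

Y = total packets until the second success; negative binomial with r=2, p=0.11.
Var(Y) = r(1−p)/p² = 2·0.89 / 0.11² = 147.107438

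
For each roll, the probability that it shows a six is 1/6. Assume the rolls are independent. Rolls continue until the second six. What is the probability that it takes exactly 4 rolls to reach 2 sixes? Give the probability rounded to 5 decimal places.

0.05787

Y = trial on which the second success occurs; negative binomial, r=2, p=0.166667.
P(Y=4) = C(3,1) · p^2 · (1−p)^2
= 3 · 0.027778 · 0.69444 = 0.0578704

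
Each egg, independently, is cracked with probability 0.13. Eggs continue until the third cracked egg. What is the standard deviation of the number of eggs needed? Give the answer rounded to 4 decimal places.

Y = total eggs until the third success; negative binomial with r=3, p=0.13.
SD(Y) = √[r(1−p)/p²] = √(154.437870) = 12.427303

12.4273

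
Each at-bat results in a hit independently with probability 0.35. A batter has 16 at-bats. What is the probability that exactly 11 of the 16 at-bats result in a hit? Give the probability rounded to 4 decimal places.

0.0049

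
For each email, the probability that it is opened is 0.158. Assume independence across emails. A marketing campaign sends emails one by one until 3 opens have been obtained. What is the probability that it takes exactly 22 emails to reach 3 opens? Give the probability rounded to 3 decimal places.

Y = trial on which the third success occurs; negative binomial, r=3, p=0.158.
P(Y=22) = C(21,2) · p^3 · (1−p)^19
= 210 · 0.0039443 · 0.0381 = 0.03156

0.032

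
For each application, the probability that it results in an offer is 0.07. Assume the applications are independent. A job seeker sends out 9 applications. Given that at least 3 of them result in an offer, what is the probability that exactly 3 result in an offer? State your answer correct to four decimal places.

0.8914

X ~ Binomial(9, 0.07). Want P(X=3 | X≥3) = P(X=3) / P(X≥3).
P(X=3) = C(9,3)·0.07^3·0.93^6 = 0.018641
P(X≥3) = 1 − 0.520411 − 0.352537 − 0.106140 = 0.020912
Ratio = 0.018641 / 0.020912 = 0.891391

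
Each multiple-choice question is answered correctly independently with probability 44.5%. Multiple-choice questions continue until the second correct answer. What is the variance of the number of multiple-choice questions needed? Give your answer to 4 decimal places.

5.6054

Y = total multiple-choice questions until the second success; negative binomial with r=2, p=0.445.
Var(Y) = r(1−p)/p² = 2·0.555 / 0.445² = 5.605353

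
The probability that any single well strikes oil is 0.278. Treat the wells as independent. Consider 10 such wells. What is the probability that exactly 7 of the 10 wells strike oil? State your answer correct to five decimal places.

0.00580

X ~ Binomial(n=10, p=0.278).
P(X=7) = C(10,7) · p^7 · (1−p)^3
= 120 · 0.00012833 · 0.37637 = 0.0057957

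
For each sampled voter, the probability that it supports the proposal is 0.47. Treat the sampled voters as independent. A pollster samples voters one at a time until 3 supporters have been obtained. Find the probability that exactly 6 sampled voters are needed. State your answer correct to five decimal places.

Y = trial on which the third success occurs; negative binomial, r=3, p=0.47.
P(Y=6) = C(5,2) · p^3 · (1−p)^3
= 10 · 0.10382 · 0.14888 = 0.1545686

0.15457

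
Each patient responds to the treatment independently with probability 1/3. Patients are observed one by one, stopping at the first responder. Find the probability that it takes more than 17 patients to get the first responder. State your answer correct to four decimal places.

Y = number of patients to the first success; geometric, p = 0.333333.
P(Y > 17) = P(first 17 all fail) = (1−p)^17 = 0.001015

0.0010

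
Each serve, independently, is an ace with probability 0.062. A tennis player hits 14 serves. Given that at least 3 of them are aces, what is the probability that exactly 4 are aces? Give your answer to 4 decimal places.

X ~ Binomial(14, 0.062). Want P(X=4 | X≥3) = P(X=4) / P(X≥3).
P(X=4) = C(14,4)·0.062^4·0.938^10 = 0.007799
P(X≥3) = 1 − 0.408169 − 0.377708 − 0.162278 = 0.051845
Ratio = 0.007799 / 0.051845 = 0.150425

0.1504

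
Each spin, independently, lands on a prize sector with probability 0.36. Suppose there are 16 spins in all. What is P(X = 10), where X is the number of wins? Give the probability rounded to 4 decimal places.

0.0201

X ~ Binomial(n=16, p=0.36).
P(X=10) = C(16,10) · p^10 · (1−p)^6
= 8008 · 3.6562e-05 · 0.068719 = 0.020120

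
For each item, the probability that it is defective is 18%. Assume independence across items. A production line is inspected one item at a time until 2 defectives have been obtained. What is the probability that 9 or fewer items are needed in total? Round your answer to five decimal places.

0.50123

Finishing within 9 items ⇔ at least 2 successes in the first 9. With X ~ Binomial(9, 0.18), P(Y ≤ 9) = 1 − P(X ≤ 1).
  k=0: C(9,0)·0.18^0·0.82^9 = 0.1676196
  k=1: C(9,1)·0.18^1·0.82^8 = 0.3311508
1 − 0.4987704 = 0.5012296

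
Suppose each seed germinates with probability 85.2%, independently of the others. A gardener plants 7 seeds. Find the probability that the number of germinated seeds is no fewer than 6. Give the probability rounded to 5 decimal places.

X ~ Binomial(7, 0.852); P(X ≥ 6) = Σ C(7,k) p^k (1−p)^(7−k) over k:
  k=6: C(7,6)·0.852^6·0.148^1 = 0.3962756
  k=7: C(7,7)·0.852^7·0.148^0 = 0.3258946
Total = 0.7221702

0.72217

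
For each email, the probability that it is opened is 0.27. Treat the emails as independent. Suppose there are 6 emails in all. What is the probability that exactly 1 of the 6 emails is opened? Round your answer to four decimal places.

0.3358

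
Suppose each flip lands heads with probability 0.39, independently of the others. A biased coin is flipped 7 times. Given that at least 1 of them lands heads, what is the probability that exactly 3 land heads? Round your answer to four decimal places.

X ~ Binomial(7, 0.39). Want P(X=3 | X≥1) = P(X=3) / P(X≥1).
P(X=3) = C(7,3)·0.39^3·0.61^4 = 0.287463
P(X≥1) = 1 − 0.031427 = 0.968573
Ratio = 0.287463 / 0.968573 = 0.296790

0.2968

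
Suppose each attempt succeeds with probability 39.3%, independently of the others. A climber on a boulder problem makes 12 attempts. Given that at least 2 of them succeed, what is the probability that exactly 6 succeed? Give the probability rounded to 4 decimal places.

0.1741

X ~ Binomial(12, 0.393). Want P(X=6 | X≥2) = P(X=6) / P(X≥2).
P(X=6) = C(12,6)·0.393^6·0.607^6 = 0.170278
P(X≥2) = 1 − 0.002502 − 0.019438 = 0.978060
Ratio = 0.170278 / 0.978060 = 0.174098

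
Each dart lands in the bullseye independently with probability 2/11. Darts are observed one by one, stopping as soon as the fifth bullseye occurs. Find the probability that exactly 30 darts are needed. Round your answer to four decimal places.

Y = trial on which the fifth success occurs; negative binomial, r=5, p=0.181818.
P(Y=30) = C(29,4) · p^5 · (1−p)^25
= 23751 · 0.00019869 · 0.0066259 = 0.031269

0.0313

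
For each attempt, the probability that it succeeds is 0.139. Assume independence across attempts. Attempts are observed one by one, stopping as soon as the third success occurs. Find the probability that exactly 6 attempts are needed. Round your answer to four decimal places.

0.0171

Y = trial on which the third success occurs; negative binomial, r=3, p=0.139.
P(Y=6) = C(5,2) · p^3 · (1−p)^3
= 10 · 0.0026856 · 0.63828 = 0.017142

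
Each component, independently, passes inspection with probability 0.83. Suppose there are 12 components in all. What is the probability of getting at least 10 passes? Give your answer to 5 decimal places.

0.66556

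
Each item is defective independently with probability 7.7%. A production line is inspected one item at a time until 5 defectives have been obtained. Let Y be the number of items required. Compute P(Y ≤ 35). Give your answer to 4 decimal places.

0.1284

Finishing within 35 items ⇔ at least 5 successes in the first 35. With X ~ Binomial(35, 0.077), P(Y ≤ 35) = 1 − P(X ≤ 4).
  k=0: C(35,0)·0.077^0·0.923^35 = 0.060542
  k=1: C(35,1)·0.077^1·0.923^34 = 0.176773
  k=2: C(35,2)·0.077^2·0.923^33 = 0.250700
  k=3: C(35,3)·0.077^3·0.923^32 = 0.230057
  k=4: C(35,4)·0.077^4·0.923^31 = 0.153538
1 − 0.871611 = 0.128389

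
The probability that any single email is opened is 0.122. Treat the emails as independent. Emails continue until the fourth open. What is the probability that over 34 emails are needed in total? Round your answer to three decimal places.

0.391

Needing more than 34 emails ⇔ fewer than 4 successes in the first 34. With X ~ Binomial(34, 0.122), P(Y > 34) = P(X ≤ 3).
  k=0: C(34,0)·0.122^0·0.878^34 = 0.01199
  k=1: C(34,1)·0.122^1·0.878^33 = 0.05664
  k=2: C(34,2)·0.122^2·0.878^32 = 0.12987
  k=3: C(34,3)·0.122^3·0.878^31 = 0.19249
P(X ≤ 3) = 0.39099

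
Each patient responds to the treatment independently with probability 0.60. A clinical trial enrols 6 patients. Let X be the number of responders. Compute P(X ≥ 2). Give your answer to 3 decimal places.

0.959

X ~ Binomial(6, 0.60); P(X ≥ 2) = Σ C(6,k) p^k (1−p)^(6−k) over k:
  k=2: C(6,2)·0.60^2·0.40^4 = 0.13824
  k=3: C(6,3)·0.60^3·0.40^3 = 0.27648
  k=4: C(6,4)·0.60^4·0.40^2 = 0.31104
  k=5: C(6,5)·0.60^5·0.40^1 = 0.18662
  k=6: C(6,6)·0.60^6·0.40^0 = 0.04666
Total = 0.95904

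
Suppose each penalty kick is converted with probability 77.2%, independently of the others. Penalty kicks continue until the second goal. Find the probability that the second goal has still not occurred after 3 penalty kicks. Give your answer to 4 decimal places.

0.1322

Needing more than 3 penalty kicks ⇔ fewer than 2 successes in the first 3. With X ~ Binomial(3, 0.772), P(Y > 3) = P(X ≤ 1).
  k=0: C(3,0)·0.772^0·0.228^3 = 0.011852
  k=1: C(3,1)·0.772^1·0.228^2 = 0.120395
P(X ≤ 1) = 0.132247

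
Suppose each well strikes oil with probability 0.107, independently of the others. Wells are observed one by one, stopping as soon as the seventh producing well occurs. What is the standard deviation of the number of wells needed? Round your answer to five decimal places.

Y = total wells until the seventh success; negative binomial with r=7, p=0.107.
SD(Y) = √[r(1−p)/p²] = √(545.9865490) = 23.3663551

23.36636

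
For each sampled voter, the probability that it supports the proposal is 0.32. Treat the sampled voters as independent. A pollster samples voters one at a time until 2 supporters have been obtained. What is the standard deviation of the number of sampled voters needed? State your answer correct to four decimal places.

Y = total sampled voters until the second success; negative binomial with r=2, p=0.32.
SD(Y) = √[r(1−p)/p²] = √(13.281250) = 3.644345

3.6443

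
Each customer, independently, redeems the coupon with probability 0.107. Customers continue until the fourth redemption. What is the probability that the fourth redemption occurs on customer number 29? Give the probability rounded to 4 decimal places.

0.0254

Y = trial on which the fourth success occurs; negative binomial, r=4, p=0.107.
P(Y=29) = C(28,3) · p^4 · (1−p)^25
= 3276 · 0.00013108 · 0.059059 = 0.025361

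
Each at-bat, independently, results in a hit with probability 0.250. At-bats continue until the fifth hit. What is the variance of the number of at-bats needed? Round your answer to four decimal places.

60.0000

Y = total at-bats until the fifth success; negative binomial with r=5, p=0.25.
Var(Y) = r(1−p)/p² = 5·0.75 / 0.25² = 60.000000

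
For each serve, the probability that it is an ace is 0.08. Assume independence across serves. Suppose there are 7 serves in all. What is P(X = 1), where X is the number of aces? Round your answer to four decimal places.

X ~ Binomial(n=7, p=0.08).
P(X=1) = C(7,1) · p^1 · (1−p)^6
= 7 · 0.08 · 0.60636 = 0.339559

0.3396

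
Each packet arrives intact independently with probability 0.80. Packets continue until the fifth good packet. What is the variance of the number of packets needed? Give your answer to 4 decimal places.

1.5625

Y = total packets until the fifth success; negative binomial with r=5, p=0.80.
Var(Y) = r(1−p)/p² = 5·0.20 / 0.80² = 1.562500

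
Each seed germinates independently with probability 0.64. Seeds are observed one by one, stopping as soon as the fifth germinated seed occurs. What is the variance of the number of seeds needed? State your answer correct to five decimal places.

4.39453

Y = total seeds until the fifth success; negative binomial with r=5, p=0.64.
Var(Y) = r(1−p)/p² = 5·0.36 / 0.64² = 4.3945312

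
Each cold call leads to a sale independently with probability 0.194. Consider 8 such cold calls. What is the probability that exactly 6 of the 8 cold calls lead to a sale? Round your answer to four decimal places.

0.0010

X ~ Binomial(n=8, p=0.194).
P(X=6) = C(8,6) · p^6 · (1−p)^2
= 28 · 5.331e-05 · 0.64964 = 0.000970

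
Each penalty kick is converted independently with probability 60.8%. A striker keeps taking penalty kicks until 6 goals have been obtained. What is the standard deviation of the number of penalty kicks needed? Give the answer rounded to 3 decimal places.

Y = total penalty kicks until the sixth success; negative binomial with r=6, p=0.608.
SD(Y) = √[r(1−p)/p²] = √(6.36253) = 2.52241

2.522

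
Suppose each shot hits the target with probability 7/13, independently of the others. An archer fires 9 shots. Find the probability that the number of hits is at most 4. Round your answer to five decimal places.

X ~ Binomial(9, 0.538462); P(X ≤ 4) = Σ C(9,k) p^k (1−p)^(9−k) over k:
  k=0: C(9,0)·0.538462^0·0.461538^9 = 0.0009503
  k=1: C(9,1)·0.538462^1·0.461538^8 = 0.0099784
  k=2: C(9,2)·0.538462^2·0.461538^7 = 0.0465658
  k=3: C(9,3)·0.538462^3·0.461538^6 = 0.1267625
  k=4: C(9,4)·0.538462^4·0.461538^5 = 0.2218343
Total = 0.4060913

0.40609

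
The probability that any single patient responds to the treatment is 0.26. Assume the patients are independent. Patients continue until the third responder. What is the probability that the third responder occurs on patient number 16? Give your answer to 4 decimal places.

0.0368

Y = trial on which the third success occurs; negative binomial, r=3, p=0.26.
P(Y=16) = C(15,2) · p^3 · (1−p)^13
= 105 · 0.017576 · 0.019953 = 0.036823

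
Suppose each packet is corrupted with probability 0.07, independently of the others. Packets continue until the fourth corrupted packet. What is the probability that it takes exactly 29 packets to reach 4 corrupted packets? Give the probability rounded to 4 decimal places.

Y = trial on which the fourth success occurs; negative binomial, r=4, p=0.07.
P(Y=29) = C(28,3) · p^4 · (1−p)^25
= 3276 · 2.401e-05 · 0.16296 = 0.012818

0.0128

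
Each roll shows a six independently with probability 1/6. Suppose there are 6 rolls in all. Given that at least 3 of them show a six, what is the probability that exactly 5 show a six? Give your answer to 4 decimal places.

X ~ Binomial(6, 0.166667). Want P(X=5 | X≥3) = P(X=5) / P(X≥3).
P(X=5) = C(6,5)·0.166667^5·0.833333^1 = 0.000643
P(X≥3) = 1 − 0.334898 − 0.401878 − 0.200939 = 0.062286
Ratio = 0.000643 / 0.062286 = 0.010323

0.0103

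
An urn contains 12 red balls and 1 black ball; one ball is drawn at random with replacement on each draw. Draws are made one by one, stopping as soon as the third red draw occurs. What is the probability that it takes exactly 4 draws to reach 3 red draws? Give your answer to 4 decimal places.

0.1815

Y = trial on which the third success occurs; negative binomial, r=3, p=0.923077.
P(Y=4) = C(3,2) · p^3 · (1−p)^1
= 3 · 0.78653 · 0.076923 = 0.181506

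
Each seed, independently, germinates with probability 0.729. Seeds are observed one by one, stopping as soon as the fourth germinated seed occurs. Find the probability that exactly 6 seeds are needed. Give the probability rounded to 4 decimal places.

Y = trial on which the fourth success occurs; negative binomial, r=4, p=0.729.
P(Y=6) = C(5,3) · p^4 · (1−p)^2
= 10 · 0.28243 · 0.073441 = 0.207419

0.2074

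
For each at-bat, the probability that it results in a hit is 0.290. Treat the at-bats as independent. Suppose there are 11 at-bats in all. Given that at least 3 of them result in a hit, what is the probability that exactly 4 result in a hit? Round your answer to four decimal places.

0.3212

X ~ Binomial(11, 0.29). Want P(X=4 | X≥3) = P(X=4) / P(X≥3).
P(X=4) = C(11,4)·0.29^4·0.71^7 = 0.212283
P(X≥3) = 1 − 0.023112 − 0.103842 − 0.212072 = 0.660973
Ratio = 0.212283 / 0.660973 = 0.321167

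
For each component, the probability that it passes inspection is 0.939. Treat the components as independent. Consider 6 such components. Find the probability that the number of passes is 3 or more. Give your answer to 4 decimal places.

0.9998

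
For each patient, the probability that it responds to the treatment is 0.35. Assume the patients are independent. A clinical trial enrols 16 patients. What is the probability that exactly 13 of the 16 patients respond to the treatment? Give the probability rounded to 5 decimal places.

0.00018

X ~ Binomial(n=16, p=0.35).
P(X=13) = C(16,13) · p^13 · (1−p)^3
= 560 · 1.1827e-06 · 0.27463 = 0.0001819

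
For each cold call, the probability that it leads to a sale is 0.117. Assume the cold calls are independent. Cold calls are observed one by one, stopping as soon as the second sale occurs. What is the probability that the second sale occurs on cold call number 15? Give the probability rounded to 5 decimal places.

0.03802

Y = trial on which the second success occurs; negative binomial, r=2, p=0.117.
P(Y=15) = C(14,1) · p^2 · (1−p)^13
= 14 · 0.013689 · 0.19838 = 0.0380180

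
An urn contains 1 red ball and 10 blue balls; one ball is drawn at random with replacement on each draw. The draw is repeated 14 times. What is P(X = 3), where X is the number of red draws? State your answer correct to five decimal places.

0.09585

X ~ Binomial(n=14, p=0.090909).
P(X=3) = C(14,3) · p^3 · (1−p)^11
= 364 · 0.00075131 · 0.35049 = 0.0958526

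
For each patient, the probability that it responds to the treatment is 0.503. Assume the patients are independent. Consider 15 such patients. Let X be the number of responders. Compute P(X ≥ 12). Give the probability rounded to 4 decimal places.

X ~ Binomial(15, 0.503); P(X ≥ 12) = Σ C(15,k) p^k (1−p)^(15−k) over k:
  k=12: C(15,12)·0.503^12·0.497^3 = 0.014652
  k=13: C(15,13)·0.503^13·0.497^2 = 0.003422
  k=14: C(15,14)·0.503^14·0.497^1 = 0.000495
  k=15: C(15,15)·0.503^15·0.497^0 = 0.000033
Total = 0.018602

0.0186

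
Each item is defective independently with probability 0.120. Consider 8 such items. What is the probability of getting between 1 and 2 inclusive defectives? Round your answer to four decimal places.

X ~ Binomial(8, 0.12); P(1 ≤ X ≤ 2) = Σ C(8,k) p^k (1−p)^(8−k) over k:
  k=1: C(8,1)·0.12^1·0.88^7 = 0.392329
  k=2: C(8,2)·0.12^2·0.88^6 = 0.187248
Total = 0.579576

0.5796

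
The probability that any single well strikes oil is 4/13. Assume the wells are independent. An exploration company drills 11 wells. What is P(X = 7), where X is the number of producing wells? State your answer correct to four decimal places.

X ~ Binomial(n=11, p=0.307692).
P(X=7) = C(11,7) · p^7 · (1−p)^4
= 330 · 0.00026111 · 0.22972 = 0.019794

0.0198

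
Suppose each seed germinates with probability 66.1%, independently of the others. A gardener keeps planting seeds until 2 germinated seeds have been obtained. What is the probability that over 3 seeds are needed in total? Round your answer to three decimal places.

0.267

Needing more than 3 seeds ⇔ fewer than 2 successes in the first 3. With X ~ Binomial(3, 0.661), P(Y > 3) = P(X ≤ 1).
  k=0: C(3,0)·0.661^0·0.339^3 = 0.03896
  k=1: C(3,1)·0.661^1·0.339^2 = 0.22789
P(X ≤ 1) = 0.26685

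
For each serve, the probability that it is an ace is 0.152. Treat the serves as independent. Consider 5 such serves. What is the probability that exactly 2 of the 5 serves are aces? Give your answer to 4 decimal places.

X ~ Binomial(n=5, p=0.152).
P(X=2) = C(5,2) · p^2 · (1−p)^3
= 10 · 0.023104 · 0.6098 = 0.140888

0.1409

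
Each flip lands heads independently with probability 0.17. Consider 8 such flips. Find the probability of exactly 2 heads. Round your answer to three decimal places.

0.265

X ~ Binomial(n=8, p=0.17).
P(X=2) = C(8,2) · p^2 · (1−p)^6
= 28 · 0.0289 · 0.32694 = 0.26456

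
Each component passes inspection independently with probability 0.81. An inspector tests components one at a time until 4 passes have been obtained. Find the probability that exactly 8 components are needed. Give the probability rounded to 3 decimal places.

0.020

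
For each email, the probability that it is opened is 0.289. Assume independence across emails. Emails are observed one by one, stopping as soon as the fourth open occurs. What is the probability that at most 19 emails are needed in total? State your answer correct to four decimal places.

Finishing within 19 emails ⇔ at least 4 successes in the first 19. With X ~ Binomial(19, 0.289), P(Y ≤ 19) = 1 − P(X ≤ 3).
  k=0: C(19,0)·0.289^0·0.711^19 = 0.001533
  k=1: C(19,1)·0.289^1·0.711^18 = 0.011839
  k=2: C(19,2)·0.289^2·0.711^17 = 0.043309
  k=3: C(19,3)·0.289^3·0.711^16 = 0.099754
1 − 0.156434 = 0.843566

0.8436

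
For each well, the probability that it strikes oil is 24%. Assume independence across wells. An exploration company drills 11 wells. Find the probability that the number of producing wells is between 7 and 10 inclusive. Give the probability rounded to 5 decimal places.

0.00594

X ~ Binomial(11, 0.24); P(7 ≤ X ≤ 10) = Σ C(11,k) p^k (1−p)^(11−k) over k:
  k=7: C(11,7)·0.24^7·0.76^4 = 0.0050495
  k=8: C(11,8)·0.24^8·0.76^3 = 0.0007973
  k=9: C(11,9)·0.24^9·0.76^2 = 0.0000839
  k=10: C(11,10)·0.24^10·0.76^1 = 0.0000053
Total = 0.0059360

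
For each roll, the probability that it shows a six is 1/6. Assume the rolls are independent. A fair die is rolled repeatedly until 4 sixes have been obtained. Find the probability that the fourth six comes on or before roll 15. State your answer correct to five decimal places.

0.23152

Finishing within 15 rolls ⇔ at least 4 successes in the first 15. With X ~ Binomial(15, 0.166667), P(Y ≤ 15) = 1 − P(X ≤ 3).
  k=0: C(15,0)·0.166667^0·0.833333^15 = 0.0649055
  k=1: C(15,1)·0.166667^1·0.833333^14 = 0.1947164
  k=2: C(15,2)·0.166667^2·0.833333^13 = 0.2726030
  k=3: C(15,3)·0.166667^3·0.833333^12 = 0.2362559
1 − 0.7684808 = 0.2315192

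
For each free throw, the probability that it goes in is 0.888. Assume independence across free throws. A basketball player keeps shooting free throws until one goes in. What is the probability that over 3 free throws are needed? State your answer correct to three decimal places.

Y = number of free throws to the first success; geometric, p = 0.888.
P(Y > 3) = P(first 3 all fail) = (1−p)^3 = 0.00140

0.001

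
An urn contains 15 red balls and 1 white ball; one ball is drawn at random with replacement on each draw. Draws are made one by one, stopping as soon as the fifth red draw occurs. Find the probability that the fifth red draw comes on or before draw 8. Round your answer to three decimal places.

Finishing within 8 draws ⇔ at least 5 successes in the first 8. With X ~ Binomial(8, 0.9375), P(Y ≤ 8) = 1 − P(X ≤ 4).
  k=0: C(8,0)·0.9375^0·0.0625^8 = 0.00000
  k=1: C(8,1)·0.9375^1·0.0625^7 = 0.00000
  k=2: C(8,2)·0.9375^2·0.0625^6 = 0.00000
  k=3: C(8,3)·0.9375^3·0.0625^5 = 0.00004
  k=4: C(8,4)·0.9375^4·0.0625^4 = 0.00083
1 − 0.00087 = 0.99913

0.999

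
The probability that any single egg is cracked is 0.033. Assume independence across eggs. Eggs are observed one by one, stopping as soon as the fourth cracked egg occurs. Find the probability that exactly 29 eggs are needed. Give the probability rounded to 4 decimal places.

0.0017

Y = trial on which the fourth success occurs; negative binomial, r=4, p=0.033.
P(Y=29) = C(28,3) · p^4 · (1−p)^25
= 3276 · 1.1859e-06 · 0.43218 = 0.001679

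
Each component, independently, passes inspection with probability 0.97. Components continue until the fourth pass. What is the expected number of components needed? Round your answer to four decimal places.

4.1237

Y = total components until the fourth success; negative binomial with r=4, p=0.97.
E[Y] = r / p = 4 / 0.97 = 4.123711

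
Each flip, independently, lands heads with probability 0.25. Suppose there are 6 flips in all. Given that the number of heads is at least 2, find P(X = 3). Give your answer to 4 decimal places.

0.2829

X ~ Binomial(6, 0.25). Want P(X=3 | X≥2) = P(X=3) / P(X≥2).
P(X=3) = C(6,3)·0.25^3·0.75^3 = 0.131836
P(X≥2) = 1 − 0.177979 − 0.355957 = 0.466064
Ratio = 0.131836 / 0.466064 = 0.282871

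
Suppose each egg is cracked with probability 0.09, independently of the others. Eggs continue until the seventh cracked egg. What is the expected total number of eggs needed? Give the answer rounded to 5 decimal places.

Y = total eggs until the seventh success; negative binomial with r=7, p=0.09.
E[Y] = r / p = 7 / 0.09 = 77.7777778

77.77778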